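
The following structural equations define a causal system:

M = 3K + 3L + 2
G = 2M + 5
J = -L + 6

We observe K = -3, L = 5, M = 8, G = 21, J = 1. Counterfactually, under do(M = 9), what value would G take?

The intervention breaks the incoming arrows to M: M = 3K + 3L + 2 no longer applies, and M = 9.
G = 2M + 5  [with M=9]  = 23

23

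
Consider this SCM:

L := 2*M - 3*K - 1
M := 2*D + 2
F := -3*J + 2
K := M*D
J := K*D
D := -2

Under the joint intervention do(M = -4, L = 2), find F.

50

The joint intervention fixes M = -4, L = 2, removing each variable's own equation.
K = M*D  [with M=-4, D=-2]  = 8
J = K*D  [with K=8, D=-2]  = -16
F = -3*J + 2  [with J=-16]  = 50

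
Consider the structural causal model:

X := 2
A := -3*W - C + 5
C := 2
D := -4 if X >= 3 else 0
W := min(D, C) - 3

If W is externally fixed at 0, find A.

Intervening sets W = 0 and removes its equation (W := min(D, C) - 3).
A = -3*W - C + 5  [with W=0, C=2]  = 3

3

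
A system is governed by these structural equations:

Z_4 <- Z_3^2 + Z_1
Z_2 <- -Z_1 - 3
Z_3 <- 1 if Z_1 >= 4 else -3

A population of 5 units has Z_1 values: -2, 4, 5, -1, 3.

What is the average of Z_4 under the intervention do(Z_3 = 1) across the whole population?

do(Z_3=1) breaks Z_3's dependence on Z_1. With Z_3=1 fixed, Z_4 across the units is -1, 5, 6, 0, 4, mean 2.8.

2.8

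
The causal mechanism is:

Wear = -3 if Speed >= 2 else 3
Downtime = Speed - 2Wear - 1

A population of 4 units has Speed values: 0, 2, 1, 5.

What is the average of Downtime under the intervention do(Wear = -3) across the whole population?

Every unit gets Wear=-3 under the intervention. Downtime values become 5, 7, 6, 10; E[Downtime|do(Wear=-3)] = 7.

7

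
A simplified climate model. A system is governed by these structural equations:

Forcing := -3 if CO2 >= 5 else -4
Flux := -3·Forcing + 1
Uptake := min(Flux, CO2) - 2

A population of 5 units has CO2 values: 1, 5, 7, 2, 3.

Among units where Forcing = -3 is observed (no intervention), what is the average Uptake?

4

Conditioning on Forcing=-3 selects the 2 unit(s) with CO2 ∈ {5, 7}. Their Uptake values: 3, 5. Mean = 4.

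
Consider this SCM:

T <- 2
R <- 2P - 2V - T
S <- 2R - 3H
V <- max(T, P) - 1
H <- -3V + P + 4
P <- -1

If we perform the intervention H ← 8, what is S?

The intervention breaks the incoming arrows to H: H <- -3V + P + 4 no longer applies, and H = 8.
V = max(T, P) - 1  [with T=2, P=-1]  = 1
R = 2P - 2V - T  [with P=-1, V=1, T=2]  = -6
S = 2R - 3H  [with R=-6, H=8]  = -36

-36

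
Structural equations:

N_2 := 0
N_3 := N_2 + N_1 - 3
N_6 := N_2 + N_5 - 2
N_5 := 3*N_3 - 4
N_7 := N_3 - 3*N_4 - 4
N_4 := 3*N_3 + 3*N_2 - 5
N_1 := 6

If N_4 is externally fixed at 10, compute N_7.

The intervention breaks the incoming arrows to N_4: N_4 := 3*N_3 + 3*N_2 - 5 no longer applies, and N_4 = 10.
N_3 = N_2 + N_1 - 3  [with N_2=0, N_1=6]  = 3
N_7 = N_3 - 3*N_4 - 4  [with N_3=3, N_4=10]  = -31

-31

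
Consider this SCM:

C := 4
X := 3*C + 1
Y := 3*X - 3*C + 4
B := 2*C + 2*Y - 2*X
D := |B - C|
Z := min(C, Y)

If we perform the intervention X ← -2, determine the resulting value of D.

do(X=-2) replaces the equation X := 3*C + 1 with the constant X = -2.
Y = 3*X - 3*C + 4  [with X=-2, C=4]  = -14
B = 2*C + 2*Y - 2*X  [with C=4, Y=-14, X=-2]  = -16
D = |B - C|  [with B=-16, C=4]  = 20

20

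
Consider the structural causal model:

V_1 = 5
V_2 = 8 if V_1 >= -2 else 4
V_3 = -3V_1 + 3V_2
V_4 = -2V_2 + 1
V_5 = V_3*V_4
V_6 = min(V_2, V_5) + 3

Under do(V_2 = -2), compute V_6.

Under do(V_2=-2), the mechanism V_2 = 8 if V_1 >= -2 else 4 is discarded; V_2 is fixed at -2.
V_3 = -3V_1 + 3V_2  [with V_1=5, V_2=-2]  = -21
V_4 = -2V_2 + 1  [with V_2=-2]  = 5
V_5 = V_3*V_4  [with V_3=-21, V_4=5]  = -105
V_6 = min(V_2, V_5) + 3  [with V_2=-2, V_5=-105]  = -102

-102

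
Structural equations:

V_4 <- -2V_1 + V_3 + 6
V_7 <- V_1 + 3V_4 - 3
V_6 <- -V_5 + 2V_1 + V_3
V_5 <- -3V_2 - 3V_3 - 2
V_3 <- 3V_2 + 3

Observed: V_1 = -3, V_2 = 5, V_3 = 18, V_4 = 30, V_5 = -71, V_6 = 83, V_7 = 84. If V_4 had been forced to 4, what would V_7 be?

6

The intervention breaks the incoming arrows to V_4: V_4 <- -2V_1 + V_3 + 6 no longer applies, and V_4 = 4.
V_7 = V_1 + 3V_4 - 3  [with V_1=-3, V_4=4]  = 6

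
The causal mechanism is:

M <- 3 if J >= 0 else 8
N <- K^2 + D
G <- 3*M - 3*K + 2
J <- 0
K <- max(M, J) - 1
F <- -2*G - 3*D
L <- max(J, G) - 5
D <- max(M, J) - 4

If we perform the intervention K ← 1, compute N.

The intervention breaks the incoming arrows to K: K <- max(M, J) - 1 no longer applies, and K = 1.
M = 3 if J >= 0 else 8  [with J=0]  = 3
D = max(M, J) - 4  [with M=3, J=0]  = -1
N = K^2 + D  [with K=1, D=-1]  = 0

0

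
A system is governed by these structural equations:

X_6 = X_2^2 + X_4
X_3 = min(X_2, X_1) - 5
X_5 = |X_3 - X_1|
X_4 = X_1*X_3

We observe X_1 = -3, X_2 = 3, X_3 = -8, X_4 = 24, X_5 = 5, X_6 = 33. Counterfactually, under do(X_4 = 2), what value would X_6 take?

Under do(X_4=2), the mechanism X_4 = X_1*X_3 is discarded; X_4 is fixed at 2.
X_6 = X_2^2 + X_4  [with X_2=3, X_4=2]  = 11

11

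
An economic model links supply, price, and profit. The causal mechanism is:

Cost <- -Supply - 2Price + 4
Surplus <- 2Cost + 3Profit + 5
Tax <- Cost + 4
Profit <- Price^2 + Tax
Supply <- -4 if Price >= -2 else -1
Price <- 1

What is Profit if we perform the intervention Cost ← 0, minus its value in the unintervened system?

-6

do(Cost=0) replaces the equation Cost <- -Supply - 2Price + 4 with the constant Cost = 0.
Tax = Cost + 4  [with Cost=0]  = 4
Profit = Price^2 + Tax  [with Price=1, Tax=4]  = 5
Without intervention: Supply = -4 if Price >= -2 else -1  [with Price=1]  = -4; Cost = -Supply - 2Price + 4  [with Supply=-4, Price=1]  = 6; Tax = Cost + 4  [with Cost=6]  = 10; Profit = Price^2 + Tax  [with Price=1, Tax=10]  = 11.
Change = 5 − 11 = -6.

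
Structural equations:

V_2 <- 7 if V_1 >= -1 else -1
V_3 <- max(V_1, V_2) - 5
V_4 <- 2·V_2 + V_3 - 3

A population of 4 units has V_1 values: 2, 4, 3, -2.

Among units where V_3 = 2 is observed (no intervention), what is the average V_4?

Conditioning on V_3=2 selects the 3 unit(s) with V_1 ∈ {2, 4, 3}. Their V_4 values: 13, 13, 13. Mean = 13.

13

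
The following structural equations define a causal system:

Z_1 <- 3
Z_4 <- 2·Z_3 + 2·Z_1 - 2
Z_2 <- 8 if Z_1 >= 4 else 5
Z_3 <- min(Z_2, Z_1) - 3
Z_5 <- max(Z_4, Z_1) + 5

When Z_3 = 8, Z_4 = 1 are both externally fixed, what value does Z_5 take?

Setting Z_3 = 8, Z_4 = 1 by intervention discards those variables' equations.
Z_5 = max(Z_4, Z_1) + 5  [with Z_4=1, Z_1=3]  = 8

8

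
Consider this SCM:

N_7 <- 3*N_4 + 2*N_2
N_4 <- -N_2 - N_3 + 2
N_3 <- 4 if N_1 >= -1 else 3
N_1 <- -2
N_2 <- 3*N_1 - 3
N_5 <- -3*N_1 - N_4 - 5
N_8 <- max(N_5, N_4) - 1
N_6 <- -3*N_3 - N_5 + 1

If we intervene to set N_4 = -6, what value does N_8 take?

do(N_4=-6) replaces the equation N_4 <- -N_2 - N_3 + 2 with the constant N_4 = -6.
N_5 = -3*N_1 - N_4 - 5  [with N_1=-2, N_4=-6]  = 7
N_8 = max(N_5, N_4) - 1  [with N_5=7, N_4=-6]  = 6

6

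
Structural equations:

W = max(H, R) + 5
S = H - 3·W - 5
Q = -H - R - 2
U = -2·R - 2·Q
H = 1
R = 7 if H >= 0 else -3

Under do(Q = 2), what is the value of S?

-40

Under do(Q=2), the mechanism Q = -H - R - 2 is discarded; Q is fixed at 2.
Since S is not a descendant of the intervened variable, it is unaffected.
R = 7 if H >= 0 else -3  [with H=1]  = 7
W = max(H, R) + 5  [with H=1, R=7]  = 12
S = H - 3·W - 5  [with H=1, W=12]  = -40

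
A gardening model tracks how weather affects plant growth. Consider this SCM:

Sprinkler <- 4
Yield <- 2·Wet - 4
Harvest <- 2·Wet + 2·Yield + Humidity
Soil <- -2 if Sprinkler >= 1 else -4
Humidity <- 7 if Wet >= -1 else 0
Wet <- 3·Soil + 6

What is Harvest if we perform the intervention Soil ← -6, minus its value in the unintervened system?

-79

Under do(Soil=-6), the mechanism Soil <- -2 if Sprinkler >= 1 else -4 is discarded; Soil is fixed at -6.
Wet = 3·Soil + 6  [with Soil=-6]  = -12
Humidity = 7 if Wet >= -1 else 0  [with Wet=-12]  = 0
Yield = 2·Wet - 4  [with Wet=-12]  = -28
Harvest = 2·Wet + 2·Yield + Humidity  [with Wet=-12, Yield=-28, Humidity=0]  = -80
Without intervention: Soil = -2 if Sprinkler >= 1 else -4  [with Sprinkler=4]  = -2; Wet = 3·Soil + 6  [with Soil=-2]  = 0; Humidity = 7 if Wet >= -1 else 0  [with Wet=0]  = 7; Yield = 2·Wet - 4  [with Wet=0]  = -4; Harvest = 2·Wet + 2·Yield + Humidity  [with Wet=0, Yield=-4, Humidity=7]  = -1.
Change = -80 − (-1) = -79.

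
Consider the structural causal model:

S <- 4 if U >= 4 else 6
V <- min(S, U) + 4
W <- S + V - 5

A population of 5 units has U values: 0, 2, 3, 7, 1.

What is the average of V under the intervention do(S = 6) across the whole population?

Under do(S=6), S's equation is replaced by S=6 for every unit. Per-unit V: 4, 6, 7, 10, 5. Mean = 6.4.

6.4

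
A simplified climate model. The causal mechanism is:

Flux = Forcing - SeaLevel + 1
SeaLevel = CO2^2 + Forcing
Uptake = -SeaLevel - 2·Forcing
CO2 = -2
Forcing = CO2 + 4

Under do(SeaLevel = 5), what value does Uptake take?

do(SeaLevel=5) replaces the equation SeaLevel = CO2^2 + Forcing with the constant SeaLevel = 5.
Forcing = CO2 + 4  [with CO2=-2]  = 2
Uptake = -SeaLevel - 2·Forcing  [with SeaLevel=5, Forcing=2]  = -9

-9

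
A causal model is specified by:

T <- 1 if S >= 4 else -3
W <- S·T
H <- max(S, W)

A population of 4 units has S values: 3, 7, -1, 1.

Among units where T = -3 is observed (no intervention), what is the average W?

-3

Conditioning on T=-3 selects the 3 unit(s) with S ∈ {3, -1, 1}. Their W values: -9, 3, -3. Mean = -3.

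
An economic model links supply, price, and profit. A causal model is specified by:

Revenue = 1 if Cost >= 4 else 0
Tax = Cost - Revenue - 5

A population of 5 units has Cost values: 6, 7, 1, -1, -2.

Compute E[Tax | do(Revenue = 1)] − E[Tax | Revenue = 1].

do(Revenue=1) breaks Revenue's dependence on Cost. With Revenue=1 fixed, Tax across the units is 0, 1, -5, -7, -8, mean -3.8.
Observing Revenue=1 restricts to units where Revenue's equation naturally yields 1: Cost ∈ {6, 7}. In that subpopulation Tax = 0, 1, mean 0.5.
Difference = -3.8 − 0.5 = -4.3.

-4.3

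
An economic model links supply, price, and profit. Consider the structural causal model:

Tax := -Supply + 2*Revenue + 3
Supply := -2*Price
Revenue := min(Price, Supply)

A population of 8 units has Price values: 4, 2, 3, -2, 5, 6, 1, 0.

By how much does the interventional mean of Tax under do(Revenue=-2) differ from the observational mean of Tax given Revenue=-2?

5.75

The intervention sets Revenue=-2 in all 8 units regardless of Price. Recomputing Tax per unit gives 7, 3, 5, -5, 9, 11, 1, -1; average 3.75.
Observing Revenue=-2 restricts to units where Revenue's equation naturally yields -2: Price ∈ {-2, 1}. In that subpopulation Tax = -5, 1, mean -2.
Difference = 3.75 − (-2) = 5.75.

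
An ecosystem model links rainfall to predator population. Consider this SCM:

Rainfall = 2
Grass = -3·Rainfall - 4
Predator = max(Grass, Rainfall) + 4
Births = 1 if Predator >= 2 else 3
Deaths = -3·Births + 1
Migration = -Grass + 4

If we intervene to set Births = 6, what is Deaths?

Intervening sets Births = 6 and removes its equation (Births = 1 if Predator >= 2 else 3).
Deaths = -3·Births + 1  [with Births=6]  = -17

-17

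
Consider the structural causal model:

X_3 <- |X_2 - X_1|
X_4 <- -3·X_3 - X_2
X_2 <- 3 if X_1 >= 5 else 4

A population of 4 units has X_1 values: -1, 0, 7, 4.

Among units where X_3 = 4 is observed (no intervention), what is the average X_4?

-15.5

E[X_4|X_3=4] averages over only the 2 units with X_3=4 (X_1 = 0, 7): X_4 = -16, -15, mean -15.5.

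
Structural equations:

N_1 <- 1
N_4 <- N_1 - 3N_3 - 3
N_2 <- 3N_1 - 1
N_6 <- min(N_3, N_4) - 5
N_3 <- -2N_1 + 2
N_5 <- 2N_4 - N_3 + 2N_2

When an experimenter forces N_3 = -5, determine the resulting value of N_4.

The intervention breaks the incoming arrows to N_3: N_3 <- -2N_1 + 2 no longer applies, and N_3 = -5.
N_4 = N_1 - 3N_3 - 3  [with N_1=1, N_3=-5]  = 13

13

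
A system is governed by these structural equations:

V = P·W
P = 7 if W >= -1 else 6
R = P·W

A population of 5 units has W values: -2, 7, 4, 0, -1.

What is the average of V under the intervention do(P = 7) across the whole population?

Under do(P=7), P's equation is replaced by P=7 for every unit. Per-unit V: -14, 49, 28, 0, -7. Mean = 11.2.

11.2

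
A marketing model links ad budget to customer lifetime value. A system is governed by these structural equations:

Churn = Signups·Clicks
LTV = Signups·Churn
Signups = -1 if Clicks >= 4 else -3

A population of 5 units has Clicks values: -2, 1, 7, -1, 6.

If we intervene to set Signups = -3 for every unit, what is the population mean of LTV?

19.8

The intervention sets Signups=-3 in all 5 units regardless of Clicks. Recomputing LTV per unit gives -18, 9, 63, -9, 54; average 19.8.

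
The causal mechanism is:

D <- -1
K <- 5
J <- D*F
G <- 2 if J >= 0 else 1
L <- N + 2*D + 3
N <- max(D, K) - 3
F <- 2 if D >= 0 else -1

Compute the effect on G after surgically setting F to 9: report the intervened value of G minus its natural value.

do(F=9) replaces the equation F <- 2 if D >= 0 else -1 with the constant F = 9.
J = D*F  [with D=-1, F=9]  = -9
G = 2 if J >= 0 else 1  [with J=-9]  = 1
Without intervention: F = 2 if D >= 0 else -1  [with D=-1]  = -1; J = D*F  [with D=-1, F=-1]  = 1; G = 2 if J >= 0 else 1  [with J=1]  = 2.
Change = 1 − 2 = -1.

-1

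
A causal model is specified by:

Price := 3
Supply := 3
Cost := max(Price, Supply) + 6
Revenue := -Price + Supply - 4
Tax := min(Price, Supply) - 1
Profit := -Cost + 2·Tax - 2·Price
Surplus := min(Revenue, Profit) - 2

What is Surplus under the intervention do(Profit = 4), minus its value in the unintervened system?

Intervening sets Profit = 4 and removes its equation (Profit := -Cost + 2·Tax - 2·Price).
Revenue = -Price + Supply - 4  [with Price=3, Supply=3]  = -4
Surplus = min(Revenue, Profit) - 2  [with Revenue=-4, Profit=4]  = -6
Without intervention: Cost = max(Price, Supply) + 6  [with Price=3, Supply=3]  = 9; Revenue = -Price + Supply - 4  [with Price=3, Supply=3]  = -4; Tax = min(Price, Supply) - 1  [with Price=3, Supply=3]  = 2; Profit = -Cost + 2·Tax - 2·Price  [with Cost=9, Tax=2, Price=3]  = -11; Surplus = min(Revenue, Profit) - 2  [with Revenue=-4, Profit=-11]  = -13.
Change = -6 − (-13) = 7.

7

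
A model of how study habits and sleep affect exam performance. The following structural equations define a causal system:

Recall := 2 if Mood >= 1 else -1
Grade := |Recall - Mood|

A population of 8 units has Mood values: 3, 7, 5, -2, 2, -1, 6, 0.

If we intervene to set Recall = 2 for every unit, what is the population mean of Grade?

2.75

do(Recall=2) breaks Recall's dependence on Mood. With Recall=2 fixed, Grade across the units is 1, 5, 3, 4, 0, 3, 4, 2, mean 2.75.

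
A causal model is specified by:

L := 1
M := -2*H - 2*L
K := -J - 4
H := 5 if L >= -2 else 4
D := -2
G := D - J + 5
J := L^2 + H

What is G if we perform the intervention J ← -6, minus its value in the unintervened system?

Intervening sets J = -6 and removes its equation (J := L^2 + H).
G = D - J + 5  [with D=-2, J=-6]  = 9
Without intervention: H = 5 if L >= -2 else 4  [with L=1]  = 5; J = L^2 + H  [with L=1, H=5]  = 6; G = D - J + 5  [with D=-2, J=6]  = -3.
Change = 9 − (-3) = 12.

12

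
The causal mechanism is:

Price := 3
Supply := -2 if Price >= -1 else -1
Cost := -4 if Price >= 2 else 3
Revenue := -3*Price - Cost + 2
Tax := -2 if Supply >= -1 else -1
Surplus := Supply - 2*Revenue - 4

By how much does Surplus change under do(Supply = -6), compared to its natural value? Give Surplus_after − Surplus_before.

Under do(Supply=-6), the mechanism Supply := -2 if Price >= -1 else -1 is discarded; Supply is fixed at -6.
Cost = -4 if Price >= 2 else 3  [with Price=3]  = -4
Revenue = -3*Price - Cost + 2  [with Price=3, Cost=-4]  = -3
Surplus = Supply - 2*Revenue - 4  [with Supply=-6, Revenue=-3]  = -4
Without intervention: Supply = -2 if Price >= -1 else -1  [with Price=3]  = -2; Cost = -4 if Price >= 2 else 3  [with Price=3]  = -4; Revenue = -3*Price - Cost + 2  [with Price=3, Cost=-4]  = -3; Surplus = Supply - 2*Revenue - 4  [with Supply=-2, Revenue=-3]  = 0.
Change = -4 − 0 = -4.

-4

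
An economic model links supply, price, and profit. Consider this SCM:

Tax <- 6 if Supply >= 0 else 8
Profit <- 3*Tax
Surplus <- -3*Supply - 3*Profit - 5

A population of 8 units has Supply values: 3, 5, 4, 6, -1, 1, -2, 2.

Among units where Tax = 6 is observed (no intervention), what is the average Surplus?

-69.5

E[Surplus|Tax=6] averages over only the 6 units with Tax=6 (Supply = 3, 5, 4, 6, 1, 2): Surplus = -68, -74, -71, -77, -62, -65, mean -69.5.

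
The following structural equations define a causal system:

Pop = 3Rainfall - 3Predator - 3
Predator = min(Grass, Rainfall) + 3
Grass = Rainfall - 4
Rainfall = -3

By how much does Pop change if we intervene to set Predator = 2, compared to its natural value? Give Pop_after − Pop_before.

-18

The intervention breaks the incoming arrows to Predator: Predator = min(Grass, Rainfall) + 3 no longer applies, and Predator = 2.
Pop = 3Rainfall - 3Predator - 3  [with Rainfall=-3, Predator=2]  = -18
Without intervention: Grass = Rainfall - 4  [with Rainfall=-3]  = -7; Predator = min(Grass, Rainfall) + 3  [with Grass=-7, Rainfall=-3]  = -4; Pop = 3Rainfall - 3Predator - 3  [with Rainfall=-3, Predator=-4]  = 0.
Change = -18 − 0 = -18.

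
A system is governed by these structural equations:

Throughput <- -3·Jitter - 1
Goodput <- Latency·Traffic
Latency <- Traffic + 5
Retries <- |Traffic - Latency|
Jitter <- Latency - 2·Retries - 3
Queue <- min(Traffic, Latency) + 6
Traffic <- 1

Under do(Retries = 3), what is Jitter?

-3

Intervening sets Retries = 3 and removes its equation (Retries <- |Traffic - Latency|).
Latency = Traffic + 5  [with Traffic=1]  = 6
Jitter = Latency - 2·Retries - 3  [with Latency=6, Retries=3]  = -3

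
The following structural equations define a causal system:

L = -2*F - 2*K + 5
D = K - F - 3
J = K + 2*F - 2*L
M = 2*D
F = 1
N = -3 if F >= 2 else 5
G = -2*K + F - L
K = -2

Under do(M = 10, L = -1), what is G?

6

The joint intervention fixes M = 10, L = -1, removing each variable's own equation.
G = -2*K + F - L  [with K=-2, F=1, L=-1]  = 6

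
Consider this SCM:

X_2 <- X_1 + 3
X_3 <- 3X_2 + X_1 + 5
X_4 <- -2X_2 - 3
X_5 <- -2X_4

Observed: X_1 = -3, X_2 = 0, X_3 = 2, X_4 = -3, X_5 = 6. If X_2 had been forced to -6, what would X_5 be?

-18

do(X_2=-6) replaces the equation X_2 <- X_1 + 3 with the constant X_2 = -6.
X_4 = -2X_2 - 3  [with X_2=-6]  = 9
X_5 = -2X_4  [with X_4=9]  = -18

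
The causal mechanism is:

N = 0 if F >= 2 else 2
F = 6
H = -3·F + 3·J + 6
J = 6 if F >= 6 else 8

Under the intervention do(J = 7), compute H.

Under do(J=7), the mechanism J = 6 if F >= 6 else 8 is discarded; J is fixed at 7.
H = -3·F + 3·J + 6  [with F=6, J=7]  = 9

9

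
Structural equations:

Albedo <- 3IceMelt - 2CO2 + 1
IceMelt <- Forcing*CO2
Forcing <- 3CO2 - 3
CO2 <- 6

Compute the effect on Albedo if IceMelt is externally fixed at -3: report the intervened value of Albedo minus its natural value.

-279

The intervention breaks the incoming arrows to IceMelt: IceMelt <- Forcing*CO2 no longer applies, and IceMelt = -3.
Albedo = 3IceMelt - 2CO2 + 1  [with IceMelt=-3, CO2=6]  = -20
Without intervention: Forcing = 3CO2 - 3  [with CO2=6]  = 15; IceMelt = Forcing*CO2  [with Forcing=15, CO2=6]  = 90; Albedo = 3IceMelt - 2CO2 + 1  [with IceMelt=90, CO2=6]  = 259.
Change = -20 − 259 = -279.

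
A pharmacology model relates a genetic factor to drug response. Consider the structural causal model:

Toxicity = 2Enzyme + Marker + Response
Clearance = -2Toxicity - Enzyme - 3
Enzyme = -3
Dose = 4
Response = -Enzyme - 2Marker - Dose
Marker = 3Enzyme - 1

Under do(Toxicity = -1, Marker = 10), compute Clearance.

The joint intervention fixes Toxicity = -1, Marker = 10, removing each variable's own equation.
Clearance = -2Toxicity - Enzyme - 3  [with Toxicity=-1, Enzyme=-3]  = 2

2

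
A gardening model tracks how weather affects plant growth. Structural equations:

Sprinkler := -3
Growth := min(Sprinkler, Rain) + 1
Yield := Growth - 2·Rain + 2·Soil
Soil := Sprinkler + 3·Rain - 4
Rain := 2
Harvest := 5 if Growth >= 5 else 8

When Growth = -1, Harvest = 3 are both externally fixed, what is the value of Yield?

Setting Growth = -1, Harvest = 3 by intervention discards those variables' equations.
Soil = Sprinkler + 3·Rain - 4  [with Sprinkler=-3, Rain=2]  = -1
Yield = Growth - 2·Rain + 2·Soil  [with Growth=-1, Rain=2, Soil=-1]  = -7

-7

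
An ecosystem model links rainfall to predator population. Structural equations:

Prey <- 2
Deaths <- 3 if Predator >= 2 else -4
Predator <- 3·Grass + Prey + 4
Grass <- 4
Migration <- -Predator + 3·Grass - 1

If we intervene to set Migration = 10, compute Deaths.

The intervention breaks the incoming arrows to Migration: Migration <- -Predator + 3·Grass - 1 no longer applies, and Migration = 10.
Since Deaths is not a descendant of the intervened variable, it is unaffected.
Predator = 3·Grass + Prey + 4  [with Grass=4, Prey=2]  = 18
Deaths = 3 if Predator >= 2 else -4  [with Predator=18]  = 3

3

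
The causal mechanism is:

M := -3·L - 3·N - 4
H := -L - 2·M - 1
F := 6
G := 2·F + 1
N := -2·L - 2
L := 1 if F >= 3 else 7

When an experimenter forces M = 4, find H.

Under do(M=4), the mechanism M := -3·L - 3·N - 4 is discarded; M is fixed at 4.
L = 1 if F >= 3 else 7  [with F=6]  = 1
H = -L - 2·M - 1  [with L=1, M=4]  = -10

-10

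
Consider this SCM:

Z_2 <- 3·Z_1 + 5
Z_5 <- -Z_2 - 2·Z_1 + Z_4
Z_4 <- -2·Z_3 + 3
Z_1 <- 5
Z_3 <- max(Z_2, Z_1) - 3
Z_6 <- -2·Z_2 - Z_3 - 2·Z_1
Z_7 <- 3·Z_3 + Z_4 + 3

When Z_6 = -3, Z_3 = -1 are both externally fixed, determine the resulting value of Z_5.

-25

Under do(Z_6 = -3, Z_3 = -1), each intervened variable's structural equation is replaced by its fixed value.
Z_2 = 3·Z_1 + 5  [with Z_1=5]  = 20
Z_4 = -2·Z_3 + 3  [with Z_3=-1]  = 5
Z_5 = -Z_2 - 2·Z_1 + Z_4  [with Z_2=20, Z_1=5, Z_4=5]  = -25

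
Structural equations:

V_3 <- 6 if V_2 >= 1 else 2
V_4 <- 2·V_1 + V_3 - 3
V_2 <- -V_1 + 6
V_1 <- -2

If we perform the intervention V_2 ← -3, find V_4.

Under do(V_2=-3), the mechanism V_2 <- -V_1 + 6 is discarded; V_2 is fixed at -3.
V_3 = 6 if V_2 >= 1 else 2  [with V_2=-3]  = 2
V_4 = 2·V_1 + V_3 - 3  [with V_1=-2, V_3=2]  = -5

-5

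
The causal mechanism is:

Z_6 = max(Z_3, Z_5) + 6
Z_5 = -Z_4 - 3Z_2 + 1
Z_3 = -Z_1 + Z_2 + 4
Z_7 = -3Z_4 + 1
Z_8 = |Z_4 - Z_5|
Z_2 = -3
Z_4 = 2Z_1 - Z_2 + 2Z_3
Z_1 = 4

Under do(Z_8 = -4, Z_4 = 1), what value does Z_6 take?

The joint intervention fixes Z_8 = -4, Z_4 = 1, removing each variable's own equation.
Z_3 = -Z_1 + Z_2 + 4  [with Z_1=4, Z_2=-3]  = -3
Z_5 = -Z_4 - 3Z_2 + 1  [with Z_4=1, Z_2=-3]  = 9
Z_6 = max(Z_3, Z_5) + 6  [with Z_3=-3, Z_5=9]  = 15

15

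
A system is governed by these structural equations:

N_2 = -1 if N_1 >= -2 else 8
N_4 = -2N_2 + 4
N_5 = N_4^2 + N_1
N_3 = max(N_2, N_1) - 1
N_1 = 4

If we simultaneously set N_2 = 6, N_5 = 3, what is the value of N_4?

The joint intervention fixes N_2 = 6, N_5 = 3, removing each variable's own equation.
N_4 = -2N_2 + 4  [with N_2=6]  = -8

-8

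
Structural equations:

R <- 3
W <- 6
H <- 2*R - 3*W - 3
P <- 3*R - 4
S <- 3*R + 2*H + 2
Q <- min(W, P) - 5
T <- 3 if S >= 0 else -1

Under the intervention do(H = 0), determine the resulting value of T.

3

The intervention breaks the incoming arrows to H: H <- 2*R - 3*W - 3 no longer applies, and H = 0.
S = 3*R + 2*H + 2  [with R=3, H=0]  = 11
T = 3 if S >= 0 else -1  [with S=11]  = 3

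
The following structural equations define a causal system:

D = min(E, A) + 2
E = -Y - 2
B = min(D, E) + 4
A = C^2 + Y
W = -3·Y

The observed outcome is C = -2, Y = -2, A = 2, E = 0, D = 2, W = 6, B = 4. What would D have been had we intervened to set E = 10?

Intervening sets E = 10 and removes its equation (E = -Y - 2).
A = C^2 + Y  [with C=-2, Y=-2]  = 2
D = min(E, A) + 2  [with E=10, A=2]  = 4

4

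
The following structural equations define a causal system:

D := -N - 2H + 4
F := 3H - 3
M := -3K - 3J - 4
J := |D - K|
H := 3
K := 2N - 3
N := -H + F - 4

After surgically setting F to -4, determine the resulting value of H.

Under do(F=-4), the mechanism F := 3H - 3 is discarded; F is fixed at -4.
H is not downstream of the intervention, so its value is determined by the original equations.

3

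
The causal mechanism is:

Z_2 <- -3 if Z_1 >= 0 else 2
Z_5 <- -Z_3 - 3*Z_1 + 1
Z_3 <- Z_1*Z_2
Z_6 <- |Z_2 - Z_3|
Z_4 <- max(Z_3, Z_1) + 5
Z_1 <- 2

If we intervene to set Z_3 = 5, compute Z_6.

The intervention breaks the incoming arrows to Z_3: Z_3 <- Z_1*Z_2 no longer applies, and Z_3 = 5.
Z_2 = -3 if Z_1 >= 0 else 2  [with Z_1=2]  = -3
Z_6 = |Z_2 - Z_3|  [with Z_2=-3, Z_3=5]  = 8

8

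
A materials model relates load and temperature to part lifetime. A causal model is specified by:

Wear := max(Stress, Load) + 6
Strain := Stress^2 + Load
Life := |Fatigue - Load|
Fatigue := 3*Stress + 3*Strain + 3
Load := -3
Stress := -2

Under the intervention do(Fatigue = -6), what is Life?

The intervention breaks the incoming arrows to Fatigue: Fatigue := 3*Stress + 3*Strain + 3 no longer applies, and Fatigue = -6.
Life = |Fatigue - Load|  [with Fatigue=-6, Load=-3]  = 3

3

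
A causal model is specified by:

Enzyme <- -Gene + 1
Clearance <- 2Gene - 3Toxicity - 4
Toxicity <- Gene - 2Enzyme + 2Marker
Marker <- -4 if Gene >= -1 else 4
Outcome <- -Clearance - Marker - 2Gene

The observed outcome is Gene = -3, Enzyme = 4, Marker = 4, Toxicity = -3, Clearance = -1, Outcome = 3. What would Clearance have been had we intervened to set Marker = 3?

5

do(Marker=3) replaces the equation Marker <- -4 if Gene >= -1 else 4 with the constant Marker = 3.
Enzyme = -Gene + 1  [with Gene=-3]  = 4
Toxicity = Gene - 2Enzyme + 2Marker  [with Gene=-3, Enzyme=4, Marker=3]  = -5
Clearance = 2Gene - 3Toxicity - 4  [with Gene=-3, Toxicity=-5]  = 5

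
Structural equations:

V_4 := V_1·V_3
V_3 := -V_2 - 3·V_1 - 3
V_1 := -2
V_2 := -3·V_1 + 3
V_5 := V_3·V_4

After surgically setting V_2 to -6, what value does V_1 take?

-2

Under do(V_2=-6), the mechanism V_2 := -3·V_1 + 3 is discarded; V_2 is fixed at -6.
V_1 is not downstream of the intervention, so its value is determined by the original equations.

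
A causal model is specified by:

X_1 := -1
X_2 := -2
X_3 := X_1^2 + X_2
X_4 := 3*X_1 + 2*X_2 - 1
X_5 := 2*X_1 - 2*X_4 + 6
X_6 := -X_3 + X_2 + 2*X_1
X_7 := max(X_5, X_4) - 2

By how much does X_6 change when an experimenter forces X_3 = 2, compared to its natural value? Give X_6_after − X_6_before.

The intervention breaks the incoming arrows to X_3: X_3 := X_1^2 + X_2 no longer applies, and X_3 = 2.
X_6 = -X_3 + X_2 + 2*X_1  [with X_3=2, X_2=-2, X_1=-1]  = -6
Without intervention: X_3 = X_1^2 + X_2  [with X_1=-1, X_2=-2]  = -1; X_6 = -X_3 + X_2 + 2*X_1  [with X_3=-1, X_2=-2, X_1=-1]  = -3.
Change = -6 − (-3) = -3.

-3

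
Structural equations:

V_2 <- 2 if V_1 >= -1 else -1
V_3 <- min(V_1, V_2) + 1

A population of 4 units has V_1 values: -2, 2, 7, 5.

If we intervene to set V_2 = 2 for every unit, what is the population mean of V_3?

The intervention sets V_2=2 in all 4 units regardless of V_1. Recomputing V_3 per unit gives -1, 3, 3, 3; average 2.

2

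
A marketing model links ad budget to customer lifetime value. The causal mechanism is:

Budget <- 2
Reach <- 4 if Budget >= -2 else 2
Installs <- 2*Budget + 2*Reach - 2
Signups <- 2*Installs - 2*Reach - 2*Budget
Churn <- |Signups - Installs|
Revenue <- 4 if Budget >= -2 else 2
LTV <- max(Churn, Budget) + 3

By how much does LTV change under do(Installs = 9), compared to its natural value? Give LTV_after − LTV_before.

The intervention breaks the incoming arrows to Installs: Installs <- 2*Budget + 2*Reach - 2 no longer applies, and Installs = 9.
Reach = 4 if Budget >= -2 else 2  [with Budget=2]  = 4
Signups = 2*Installs - 2*Reach - 2*Budget  [with Installs=9, Reach=4, Budget=2]  = 6
Churn = |Signups - Installs|  [with Signups=6, Installs=9]  = 3
LTV = max(Churn, Budget) + 3  [with Churn=3, Budget=2]  = 6
Without intervention: Reach = 4 if Budget >= -2 else 2  [with Budget=2]  = 4; Installs = 2*Budget + 2*Reach - 2  [with Budget=2, Reach=4]  = 10; Signups = 2*Installs - 2*Reach - 2*Budget  [with Installs=10, Reach=4, Budget=2]  = 8; Churn = |Signups - Installs|  [with Signups=8, Installs=10]  = 2; LTV = max(Churn, Budget) + 3  [with Churn=2, Budget=2]  = 5.
Change = 6 − 5 = 1.

1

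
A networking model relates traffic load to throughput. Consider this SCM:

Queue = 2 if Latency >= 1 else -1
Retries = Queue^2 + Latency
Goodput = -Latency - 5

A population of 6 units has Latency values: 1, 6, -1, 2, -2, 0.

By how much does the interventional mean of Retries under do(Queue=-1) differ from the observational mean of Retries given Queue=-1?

2

do(Queue=-1) breaks Queue's dependence on Latency. With Queue=-1 fixed, Retries across the units is 2, 7, 0, 3, -1, 1, mean 2.
Conditioning on Queue=-1 selects the 3 unit(s) with Latency ∈ {-1, -2, 0}. Their Retries values: 0, -1, 1. Mean = 0.
Difference = 2 − 0 = 2.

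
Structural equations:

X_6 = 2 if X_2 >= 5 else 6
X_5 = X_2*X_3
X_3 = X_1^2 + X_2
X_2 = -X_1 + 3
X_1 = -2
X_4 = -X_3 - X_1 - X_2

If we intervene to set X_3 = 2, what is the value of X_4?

The intervention breaks the incoming arrows to X_3: X_3 = X_1^2 + X_2 no longer applies, and X_3 = 2.
X_2 = -X_1 + 3  [with X_1=-2]  = 5
X_4 = -X_3 - X_1 - X_2  [with X_3=2, X_1=-2, X_2=5]  = -5

-5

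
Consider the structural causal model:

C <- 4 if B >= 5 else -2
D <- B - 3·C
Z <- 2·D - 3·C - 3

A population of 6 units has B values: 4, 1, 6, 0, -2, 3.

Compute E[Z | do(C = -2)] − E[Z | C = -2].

Under do(C=-2), C's equation is replaced by C=-2 for every unit. Per-unit Z: 23, 17, 27, 15, 11, 21. Mean = 19.
E[Z|C=-2] averages over only the 5 units with C=-2 (B = 4, 1, 0, -2, 3): Z = 23, 17, 15, 11, 21, mean 17.4.
Difference = 19 − 17.4 = 1.6.

1.6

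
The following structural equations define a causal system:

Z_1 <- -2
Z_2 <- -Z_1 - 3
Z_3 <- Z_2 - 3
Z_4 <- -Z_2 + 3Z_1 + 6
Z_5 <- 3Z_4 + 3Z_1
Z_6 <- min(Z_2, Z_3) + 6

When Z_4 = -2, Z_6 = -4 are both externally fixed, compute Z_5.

-12

Setting Z_4 = -2, Z_6 = -4 by intervention discards those variables' equations.
Z_5 = 3Z_4 + 3Z_1  [with Z_4=-2, Z_1=-2]  = -12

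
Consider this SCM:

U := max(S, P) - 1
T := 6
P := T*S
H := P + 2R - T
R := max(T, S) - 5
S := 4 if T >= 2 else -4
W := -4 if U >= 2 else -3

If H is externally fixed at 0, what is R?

Intervening sets H = 0 and removes its equation (H := P + 2R - T).
R is not downstream of the intervention, so its value is determined by the original equations.
S = 4 if T >= 2 else -4  [with T=6]  = 4
R = max(T, S) - 5  [with T=6, S=4]  = 1

1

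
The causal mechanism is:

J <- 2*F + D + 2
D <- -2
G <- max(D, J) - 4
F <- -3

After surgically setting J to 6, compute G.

The intervention breaks the incoming arrows to J: J <- 2*F + D + 2 no longer applies, and J = 6.
G = max(D, J) - 4  [with D=-2, J=6]  = 2

2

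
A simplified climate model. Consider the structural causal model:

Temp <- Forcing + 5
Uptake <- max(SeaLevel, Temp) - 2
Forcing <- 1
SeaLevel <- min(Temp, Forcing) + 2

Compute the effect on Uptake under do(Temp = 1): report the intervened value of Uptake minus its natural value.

-3

Under do(Temp=1), the mechanism Temp <- Forcing + 5 is discarded; Temp is fixed at 1.
SeaLevel = min(Temp, Forcing) + 2  [with Temp=1, Forcing=1]  = 3
Uptake = max(SeaLevel, Temp) - 2  [with SeaLevel=3, Temp=1]  = 1
Without intervention: Temp = Forcing + 5  [with Forcing=1]  = 6; SeaLevel = min(Temp, Forcing) + 2  [with Temp=6, Forcing=1]  = 3; Uptake = max(SeaLevel, Temp) - 2  [with SeaLevel=3, Temp=6]  = 4.
Change = 1 − 4 = -3.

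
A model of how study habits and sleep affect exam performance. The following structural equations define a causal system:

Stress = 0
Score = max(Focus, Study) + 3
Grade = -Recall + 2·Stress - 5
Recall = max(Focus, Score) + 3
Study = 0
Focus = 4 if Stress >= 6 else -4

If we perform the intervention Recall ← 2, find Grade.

-7

The intervention breaks the incoming arrows to Recall: Recall = max(Focus, Score) + 3 no longer applies, and Recall = 2.
Grade = -Recall + 2·Stress - 5  [with Recall=2, Stress=0]  = -7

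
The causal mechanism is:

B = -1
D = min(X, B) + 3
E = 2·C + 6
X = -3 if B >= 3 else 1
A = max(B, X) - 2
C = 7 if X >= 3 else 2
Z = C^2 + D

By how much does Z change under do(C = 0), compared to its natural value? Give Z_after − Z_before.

The intervention breaks the incoming arrows to C: C = 7 if X >= 3 else 2 no longer applies, and C = 0.
X = -3 if B >= 3 else 1  [with B=-1]  = 1
D = min(X, B) + 3  [with X=1, B=-1]  = 2
Z = C^2 + D  [with C=0, D=2]  = 2
Without intervention: X = -3 if B >= 3 else 1  [with B=-1]  = 1; D = min(X, B) + 3  [with X=1, B=-1]  = 2; C = 7 if X >= 3 else 2  [with X=1]  = 2; Z = C^2 + D  [with C=2, D=2]  = 6.
Change = 2 − 6 = -4.

-4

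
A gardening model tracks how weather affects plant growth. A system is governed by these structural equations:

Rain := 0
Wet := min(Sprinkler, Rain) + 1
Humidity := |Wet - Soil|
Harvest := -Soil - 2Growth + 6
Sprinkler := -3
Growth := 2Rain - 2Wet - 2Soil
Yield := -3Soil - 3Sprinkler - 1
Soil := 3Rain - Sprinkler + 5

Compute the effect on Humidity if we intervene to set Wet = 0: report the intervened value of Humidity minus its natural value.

-2

Under do(Wet=0), the mechanism Wet := min(Sprinkler, Rain) + 1 is discarded; Wet is fixed at 0.
Soil = 3Rain - Sprinkler + 5  [with Rain=0, Sprinkler=-3]  = 8
Humidity = |Wet - Soil|  [with Wet=0, Soil=8]  = 8
Without intervention: Soil = 3Rain - Sprinkler + 5  [with Rain=0, Sprinkler=-3]  = 8; Wet = min(Sprinkler, Rain) + 1  [with Sprinkler=-3, Rain=0]  = -2; Humidity = |Wet - Soil|  [with Wet=-2, Soil=8]  = 10.
Change = 8 − 10 = -2.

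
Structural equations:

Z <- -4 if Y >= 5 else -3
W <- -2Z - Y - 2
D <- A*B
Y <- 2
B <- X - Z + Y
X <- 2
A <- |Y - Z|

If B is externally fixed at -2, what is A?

Intervening sets B = -2 and removes its equation (B <- X - Z + Y).
No directed path runs from B to A, so A keeps its natural value.
Z = -4 if Y >= 5 else -3  [with Y=2]  = -3
A = |Y - Z|  [with Y=2, Z=-3]  = 5

5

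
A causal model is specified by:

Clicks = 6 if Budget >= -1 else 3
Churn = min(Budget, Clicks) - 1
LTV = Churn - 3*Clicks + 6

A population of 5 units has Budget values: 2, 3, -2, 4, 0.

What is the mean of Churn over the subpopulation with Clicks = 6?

1.25

Observing Clicks=6 restricts to units where Clicks's equation naturally yields 6: Budget ∈ {2, 3, 4, 0}. In that subpopulation Churn = 1, 2, 3, -1, mean 1.25.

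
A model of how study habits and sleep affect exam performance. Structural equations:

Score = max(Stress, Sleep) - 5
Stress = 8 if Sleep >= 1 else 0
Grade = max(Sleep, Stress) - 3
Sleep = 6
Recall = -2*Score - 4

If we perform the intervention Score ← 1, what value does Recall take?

The intervention breaks the incoming arrows to Score: Score = max(Stress, Sleep) - 5 no longer applies, and Score = 1.
Recall = -2*Score - 4  [with Score=1]  = -6

-6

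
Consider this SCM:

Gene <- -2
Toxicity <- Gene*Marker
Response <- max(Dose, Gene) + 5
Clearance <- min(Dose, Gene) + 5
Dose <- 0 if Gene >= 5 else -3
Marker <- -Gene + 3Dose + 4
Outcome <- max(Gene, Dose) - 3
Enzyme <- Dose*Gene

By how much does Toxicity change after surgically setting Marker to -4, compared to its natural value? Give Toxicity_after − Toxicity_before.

2

Under do(Marker=-4), the mechanism Marker <- -Gene + 3Dose + 4 is discarded; Marker is fixed at -4.
Toxicity = Gene*Marker  [with Gene=-2, Marker=-4]  = 8
Without intervention: Dose = 0 if Gene >= 5 else -3  [with Gene=-2]  = -3; Marker = -Gene + 3Dose + 4  [with Gene=-2, Dose=-3]  = -3; Toxicity = Gene*Marker  [with Gene=-2, Marker=-3]  = 6.
Change = 8 − 6 = 2.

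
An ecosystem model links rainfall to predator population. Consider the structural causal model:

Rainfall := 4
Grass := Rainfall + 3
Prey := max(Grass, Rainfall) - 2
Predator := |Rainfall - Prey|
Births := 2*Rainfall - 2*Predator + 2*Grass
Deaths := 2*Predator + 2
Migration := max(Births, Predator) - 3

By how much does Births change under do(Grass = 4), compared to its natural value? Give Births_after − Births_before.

do(Grass=4) replaces the equation Grass := Rainfall + 3 with the constant Grass = 4.
Prey = max(Grass, Rainfall) - 2  [with Grass=4, Rainfall=4]  = 2
Predator = |Rainfall - Prey|  [with Rainfall=4, Prey=2]  = 2
Births = 2*Rainfall - 2*Predator + 2*Grass  [with Rainfall=4, Predator=2, Grass=4]  = 12
Without intervention: Grass = Rainfall + 3  [with Rainfall=4]  = 7; Prey = max(Grass, Rainfall) - 2  [with Grass=7, Rainfall=4]  = 5; Predator = |Rainfall - Prey|  [with Rainfall=4, Prey=5]  = 1; Births = 2*Rainfall - 2*Predator + 2*Grass  [with Rainfall=4, Predator=1, Grass=7]  = 20.
Change = 12 − 20 = -8.

-8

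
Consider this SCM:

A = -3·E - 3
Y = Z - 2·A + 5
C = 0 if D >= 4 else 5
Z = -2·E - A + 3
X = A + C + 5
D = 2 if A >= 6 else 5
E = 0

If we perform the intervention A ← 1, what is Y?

5

Under do(A=1), the mechanism A = -3·E - 3 is discarded; A is fixed at 1.
Z = -2·E - A + 3  [with E=0, A=1]  = 2
Y = Z - 2·A + 5  [with Z=2, A=1]  = 5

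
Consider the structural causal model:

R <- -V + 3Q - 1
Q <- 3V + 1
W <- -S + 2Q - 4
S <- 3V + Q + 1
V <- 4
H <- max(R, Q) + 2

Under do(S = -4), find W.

The intervention breaks the incoming arrows to S: S <- 3V + Q + 1 no longer applies, and S = -4.
Q = 3V + 1  [with V=4]  = 13
W = -S + 2Q - 4  [with S=-4, Q=13]  = 26

26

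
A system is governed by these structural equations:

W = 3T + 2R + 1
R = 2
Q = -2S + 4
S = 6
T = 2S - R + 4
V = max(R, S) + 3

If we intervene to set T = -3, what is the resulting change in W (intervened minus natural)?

-51

Intervening sets T = -3 and removes its equation (T = 2S - R + 4).
W = 3T + 2R + 1  [with T=-3, R=2]  = -4
Without intervention: T = 2S - R + 4  [with S=6, R=2]  = 14; W = 3T + 2R + 1  [with T=14, R=2]  = 47.
Change = -4 − 47 = -51.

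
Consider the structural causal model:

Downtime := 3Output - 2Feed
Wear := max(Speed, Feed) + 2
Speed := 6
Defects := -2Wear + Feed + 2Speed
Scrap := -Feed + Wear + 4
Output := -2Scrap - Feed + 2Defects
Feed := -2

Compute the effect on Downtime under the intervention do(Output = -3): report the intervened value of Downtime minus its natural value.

105

Intervening sets Output = -3 and removes its equation (Output := -2Scrap - Feed + 2Defects).
Downtime = 3Output - 2Feed  [with Output=-3, Feed=-2]  = -5
Without intervention: Wear = max(Speed, Feed) + 2  [with Speed=6, Feed=-2]  = 8; Defects = -2Wear + Feed + 2Speed  [with Wear=8, Feed=-2, Speed=6]  = -6; Scrap = -Feed + Wear + 4  [with Feed=-2, Wear=8]  = 14; Output = -2Scrap - Feed + 2Defects  [with Scrap=14, Feed=-2, Defects=-6]  = -38; Downtime = 3Output - 2Feed  [with Output=-38, Feed=-2]  = -110.
Change = -5 − (-110) = 105.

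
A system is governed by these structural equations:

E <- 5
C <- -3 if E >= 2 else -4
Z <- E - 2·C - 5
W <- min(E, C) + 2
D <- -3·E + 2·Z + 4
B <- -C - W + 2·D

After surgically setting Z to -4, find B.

The intervention breaks the incoming arrows to Z: Z <- E - 2·C - 5 no longer applies, and Z = -4.
C = -3 if E >= 2 else -4  [with E=5]  = -3
W = min(E, C) + 2  [with E=5, C=-3]  = -1
D = -3·E + 2·Z + 4  [with E=5, Z=-4]  = -19
B = -C - W + 2·D  [with C=-3, W=-1, D=-19]  = -34

-34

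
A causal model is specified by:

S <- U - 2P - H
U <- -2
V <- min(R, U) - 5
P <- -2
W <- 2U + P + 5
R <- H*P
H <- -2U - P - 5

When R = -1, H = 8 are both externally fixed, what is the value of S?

Setting R = -1, H = 8 by intervention discards those variables' equations.
S = U - 2P - H  [with U=-2, P=-2, H=8]  = -6

-6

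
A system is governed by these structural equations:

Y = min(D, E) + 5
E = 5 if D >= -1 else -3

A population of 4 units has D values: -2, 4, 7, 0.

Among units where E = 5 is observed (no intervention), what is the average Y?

8

E[Y|E=5] averages over only the 3 units with E=5 (D = 4, 7, 0): Y = 9, 10, 5, mean 8.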